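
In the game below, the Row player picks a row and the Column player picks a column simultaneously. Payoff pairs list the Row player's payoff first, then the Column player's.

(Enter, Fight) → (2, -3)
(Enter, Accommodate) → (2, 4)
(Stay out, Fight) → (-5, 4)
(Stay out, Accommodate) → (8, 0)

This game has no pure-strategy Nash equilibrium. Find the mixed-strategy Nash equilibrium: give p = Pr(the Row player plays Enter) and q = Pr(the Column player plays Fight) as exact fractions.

p = 4/11, q = 6/13

Each player's mixing probability is pinned down by making the *other* player indifferent.
The Column player indifferent between Fight and Accommodate: p·(-3) + (1−p)·4 = p·4 + (1−p)·0 ⟹ 4 + (-7)p = 0 + 4p ⟹ p = 4/11.
The Row player indifferent between Enter and Stay out: q·2 + (1−q)·2 = q·(-5) + (1−q)·8 ⟹ 2 + 0q = 8 + (-13)q ⟹ q = 6/13.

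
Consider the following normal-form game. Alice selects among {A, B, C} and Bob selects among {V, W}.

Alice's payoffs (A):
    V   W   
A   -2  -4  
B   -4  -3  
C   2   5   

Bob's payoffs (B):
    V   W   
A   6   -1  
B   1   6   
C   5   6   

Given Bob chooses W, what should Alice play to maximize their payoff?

With Bob fixed at W, Alice's payoffs are: A → -4, B → -3, C → 5.
The maximum is 5, achieved by C.

C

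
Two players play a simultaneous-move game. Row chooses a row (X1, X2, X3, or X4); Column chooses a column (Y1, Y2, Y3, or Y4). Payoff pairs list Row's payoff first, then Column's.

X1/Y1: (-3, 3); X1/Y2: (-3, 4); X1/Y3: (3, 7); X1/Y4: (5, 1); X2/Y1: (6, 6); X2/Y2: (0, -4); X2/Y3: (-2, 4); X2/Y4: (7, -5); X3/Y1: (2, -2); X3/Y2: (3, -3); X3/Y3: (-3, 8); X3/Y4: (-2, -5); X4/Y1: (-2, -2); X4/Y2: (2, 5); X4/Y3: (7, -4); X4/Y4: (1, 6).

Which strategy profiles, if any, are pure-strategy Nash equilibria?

(X2, Y1)

Check mutual best responses: a cell is a NE iff neither player can gain by unilaterally deviating.
Row's best responses — vs Y1: X2 (payoff 6); vs Y2: X3 (payoff 3); vs Y3: X4 (payoff 7); vs Y4: X2 (payoff 7).
Column's best responses — vs X1: Y3 (payoff 7); vs X2: Y1 (payoff 6); vs X3: Y3 (payoff 8); vs X4: Y4 (payoff 6).
The only mutual best response is (X2, Y1); neither player gains by switching there.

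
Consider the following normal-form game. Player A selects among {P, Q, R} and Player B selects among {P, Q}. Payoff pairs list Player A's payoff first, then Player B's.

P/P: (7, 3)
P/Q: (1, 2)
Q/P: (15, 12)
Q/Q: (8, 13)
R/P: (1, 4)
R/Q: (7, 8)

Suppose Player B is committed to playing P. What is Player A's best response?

With Player B fixed at P, Player A's payoffs are: P → 7, Q → 15, R → 1.
The maximum is 15, achieved by Q.

Q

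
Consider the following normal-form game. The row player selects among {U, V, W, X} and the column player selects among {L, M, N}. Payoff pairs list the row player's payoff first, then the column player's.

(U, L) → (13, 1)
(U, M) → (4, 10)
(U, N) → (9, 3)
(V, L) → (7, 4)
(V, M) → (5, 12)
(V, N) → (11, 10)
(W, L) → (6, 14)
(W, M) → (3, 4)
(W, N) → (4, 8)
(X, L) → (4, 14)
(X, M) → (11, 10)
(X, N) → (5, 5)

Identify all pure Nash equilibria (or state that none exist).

Find each player's best response to every opponent strategy; NE are the intersections.
The row player's best responses — vs L: U (payoff 13); vs M: X (payoff 11); vs N: V (payoff 11).
The column player's best responses — vs U: M (payoff 10); vs V: M (payoff 12); vs W: L (payoff 14); vs X: L (payoff 14).
No cell has both players best-responding. For instance, the row player's best reply to L is U, but against U the column player prefers M over L.

No pure-strategy Nash equilibrium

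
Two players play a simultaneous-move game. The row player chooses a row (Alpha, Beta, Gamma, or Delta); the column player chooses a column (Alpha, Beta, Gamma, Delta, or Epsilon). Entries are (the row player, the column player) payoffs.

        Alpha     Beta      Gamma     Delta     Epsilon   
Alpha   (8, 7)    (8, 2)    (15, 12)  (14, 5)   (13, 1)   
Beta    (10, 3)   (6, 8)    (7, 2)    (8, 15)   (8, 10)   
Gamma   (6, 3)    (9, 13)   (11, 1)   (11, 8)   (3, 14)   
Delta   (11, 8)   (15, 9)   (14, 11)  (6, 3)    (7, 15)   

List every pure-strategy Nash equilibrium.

Find each player's best response to every opponent strategy; NE are the intersections.
The row player's best responses — vs Alpha: Delta (payoff 11); vs Beta: Delta (payoff 15); vs Gamma: Alpha (payoff 15); vs Delta: Alpha (payoff 14); vs Epsilon: Alpha (payoff 13).
The column player's best responses — vs Alpha: Gamma (payoff 12); vs Beta: Delta (payoff 15); vs Gamma: Epsilon (payoff 14); vs Delta: Epsilon (payoff 15).
The only mutual best response is (Alpha, Gamma); neither player gains by switching there.

(Alpha, Gamma)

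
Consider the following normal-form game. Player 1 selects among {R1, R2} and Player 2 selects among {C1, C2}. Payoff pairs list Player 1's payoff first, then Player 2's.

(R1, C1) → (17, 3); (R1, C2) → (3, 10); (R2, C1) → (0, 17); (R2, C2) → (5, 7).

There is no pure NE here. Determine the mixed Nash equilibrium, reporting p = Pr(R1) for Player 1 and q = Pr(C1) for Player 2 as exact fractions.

p = 10/17, q = 2/19

Each player's mixing probability is pinned down by making the *other* player indifferent.
Player 2 indifferent between C1 and C2: p·3 + (1−p)·17 = p·10 + (1−p)·7 ⟹ 17 + (-14)p = 7 + 3p ⟹ p = 10/17.
Player 1 indifferent between R1 and R2: q·17 + (1−q)·3 = q·0 + (1−q)·5 ⟹ 3 + 14q = 5 + (-5)q ⟹ q = 2/19.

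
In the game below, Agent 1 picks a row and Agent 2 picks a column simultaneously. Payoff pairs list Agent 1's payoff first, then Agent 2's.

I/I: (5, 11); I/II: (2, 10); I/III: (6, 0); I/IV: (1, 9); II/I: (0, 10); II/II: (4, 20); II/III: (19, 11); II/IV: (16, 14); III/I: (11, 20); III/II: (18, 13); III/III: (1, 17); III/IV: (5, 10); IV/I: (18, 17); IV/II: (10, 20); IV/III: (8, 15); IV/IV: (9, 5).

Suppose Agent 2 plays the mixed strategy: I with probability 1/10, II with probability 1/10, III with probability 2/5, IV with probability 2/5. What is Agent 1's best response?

Agent 1's best reply maximizes expected payoff against the mix.
I: (1/10)·5 + (1/10)·2 + (2/5)·6 + (2/5)·1 = 7/2
II: (1/10)·0 + (1/10)·4 + (2/5)·19 + (2/5)·16 = 72/5
III: (1/10)·11 + (1/10)·18 + (2/5)·1 + (2/5)·5 = 53/10
IV: (1/10)·18 + (1/10)·10 + (2/5)·8 + (2/5)·9 = 48/5
Highest expected payoff is 72/5, from II.

II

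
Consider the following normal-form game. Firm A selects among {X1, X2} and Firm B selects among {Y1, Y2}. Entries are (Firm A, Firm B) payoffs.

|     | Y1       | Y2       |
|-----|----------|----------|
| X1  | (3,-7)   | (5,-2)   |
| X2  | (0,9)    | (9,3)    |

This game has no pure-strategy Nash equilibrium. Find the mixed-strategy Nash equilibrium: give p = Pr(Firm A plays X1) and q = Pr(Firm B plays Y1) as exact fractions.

p = 6/11, q = 4/7

Each player's mixing probability is pinned down by making the *other* player indifferent.
Firm B indifferent between Y1 and Y2: p·(-7) + (1−p)·9 = p·(-2) + (1−p)·3 ⟹ 9 + (-16)p = 3 + (-5)p ⟹ p = 6/11.
Firm A indifferent between X1 and X2: q·3 + (1−q)·5 = q·0 + (1−q)·9 ⟹ 5 + (-2)q = 9 + (-9)q ⟹ q = 4/7.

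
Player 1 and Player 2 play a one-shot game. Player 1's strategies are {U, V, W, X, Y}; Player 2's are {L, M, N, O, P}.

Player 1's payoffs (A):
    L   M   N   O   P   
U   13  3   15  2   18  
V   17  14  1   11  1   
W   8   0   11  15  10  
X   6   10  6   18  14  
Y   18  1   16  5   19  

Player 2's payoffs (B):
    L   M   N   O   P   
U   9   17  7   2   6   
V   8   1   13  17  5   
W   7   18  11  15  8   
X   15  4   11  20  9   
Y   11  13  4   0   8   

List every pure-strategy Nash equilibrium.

A profile is a Nash equilibrium when each player is best-responding to the other.
Player 1's best responses — vs L: Y (payoff 18); vs M: V (payoff 14); vs N: Y (payoff 16); vs O: X (payoff 18); vs P: Y (payoff 19).
Player 2's best responses — vs U: M (payoff 17); vs V: O (payoff 17); vs W: M (payoff 18); vs X: O (payoff 20); vs Y: M (payoff 13).
The only mutual best response is (X, O); neither player gains by switching there.

(X, O)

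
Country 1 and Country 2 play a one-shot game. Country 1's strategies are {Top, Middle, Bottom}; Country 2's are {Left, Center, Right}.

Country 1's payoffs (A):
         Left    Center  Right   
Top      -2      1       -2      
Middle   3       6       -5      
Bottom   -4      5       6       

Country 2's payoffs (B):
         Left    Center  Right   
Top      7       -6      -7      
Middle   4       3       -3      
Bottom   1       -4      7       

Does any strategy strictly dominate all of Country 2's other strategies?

Check whether one of Country 2's strategies beats all alternatives regardless of what the opponent does.
Left is not dominant: against Bottom, Right gives 7 > 1.
Center is not dominant: against Top, Left gives 7 > -6.
Right is not dominant: against Top, Left gives 7 > -7.
No single strategy is best against every opponent action.

No strictly dominant strategy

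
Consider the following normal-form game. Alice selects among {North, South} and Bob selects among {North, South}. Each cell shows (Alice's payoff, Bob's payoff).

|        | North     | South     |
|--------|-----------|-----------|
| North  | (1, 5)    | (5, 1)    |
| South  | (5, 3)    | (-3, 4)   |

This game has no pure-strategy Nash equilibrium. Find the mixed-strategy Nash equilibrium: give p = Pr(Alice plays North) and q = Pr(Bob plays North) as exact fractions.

p = 1/5, q = 2/3

Each player's mixing probability is pinned down by making the *other* player indifferent.
Bob indifferent between North and South: p·5 + (1−p)·3 = p·1 + (1−p)·4 ⟹ 3 + 2p = 4 + (-3)p ⟹ p = 1/5.
Alice indifferent between North and South: q·1 + (1−q)·5 = q·5 + (1−q)·(-3) ⟹ 5 + (-4)q = (-3) + 8q ⟹ q = 2/3.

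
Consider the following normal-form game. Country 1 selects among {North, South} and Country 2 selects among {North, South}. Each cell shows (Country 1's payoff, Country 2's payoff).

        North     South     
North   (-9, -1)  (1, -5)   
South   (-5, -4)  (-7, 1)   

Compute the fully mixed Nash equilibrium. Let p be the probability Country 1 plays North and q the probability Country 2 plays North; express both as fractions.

In a mixed NE each player is indifferent between their pure strategies, so the opponent's mix sets the indifference.
Country 2 indifferent between North and South: p·(-1) + (1−p)·(-4) = p·(-5) + (1−p)·1 ⟹ (-4) + 3p = 1 + (-6)p ⟹ p = 5/9.
Country 1 indifferent between North and South: q·(-9) + (1−q)·1 = q·(-5) + (1−q)·(-7) ⟹ 1 + (-10)q = (-7) + 2q ⟹ q = 2/3.

p = 5/9, q = 2/3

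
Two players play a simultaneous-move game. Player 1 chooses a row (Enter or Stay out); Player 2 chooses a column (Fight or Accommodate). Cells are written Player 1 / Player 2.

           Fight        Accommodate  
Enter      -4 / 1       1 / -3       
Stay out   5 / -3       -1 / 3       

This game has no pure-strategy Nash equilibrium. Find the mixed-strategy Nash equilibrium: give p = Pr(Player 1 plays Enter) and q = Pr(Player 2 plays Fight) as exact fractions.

p = 3/5, q = 2/11

Each player's mixing probability is pinned down by making the *other* player indifferent.
Player 2 indifferent between Fight and Accommodate: p·1 + (1−p)·(-3) = p·(-3) + (1−p)·3 ⟹ (-3) + 4p = 3 + (-6)p ⟹ p = 3/5.
Player 1 indifferent between Enter and Stay out: q·(-4) + (1−q)·1 = q·5 + (1−q)·(-1) ⟹ 1 + (-5)q = (-1) + 6q ⟹ q = 2/11.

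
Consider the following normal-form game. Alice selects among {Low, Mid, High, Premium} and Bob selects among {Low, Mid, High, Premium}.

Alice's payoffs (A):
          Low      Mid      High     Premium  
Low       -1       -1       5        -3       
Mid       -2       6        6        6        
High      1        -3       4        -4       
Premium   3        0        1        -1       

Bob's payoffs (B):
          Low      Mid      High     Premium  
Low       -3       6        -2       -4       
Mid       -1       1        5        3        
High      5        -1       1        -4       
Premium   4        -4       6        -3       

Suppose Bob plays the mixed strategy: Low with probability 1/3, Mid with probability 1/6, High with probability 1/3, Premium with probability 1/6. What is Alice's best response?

Compute Alice's expected payoff from each pure strategy against the given mix.
Low: (1/3)·(-1) + (1/6)·(-1) + (1/3)·5 + (1/6)·(-3) = 2/3
Mid: (1/3)·(-2) + (1/6)·6 + (1/3)·6 + (1/6)·6 = 10/3
High: (1/3)·1 + (1/6)·(-3) + (1/3)·4 + (1/6)·(-4) = 1/2
Premium: (1/3)·3 + (1/6)·0 + (1/3)·1 + (1/6)·(-1) = 7/6
Highest expected payoff is 10/3, from Mid.

Mid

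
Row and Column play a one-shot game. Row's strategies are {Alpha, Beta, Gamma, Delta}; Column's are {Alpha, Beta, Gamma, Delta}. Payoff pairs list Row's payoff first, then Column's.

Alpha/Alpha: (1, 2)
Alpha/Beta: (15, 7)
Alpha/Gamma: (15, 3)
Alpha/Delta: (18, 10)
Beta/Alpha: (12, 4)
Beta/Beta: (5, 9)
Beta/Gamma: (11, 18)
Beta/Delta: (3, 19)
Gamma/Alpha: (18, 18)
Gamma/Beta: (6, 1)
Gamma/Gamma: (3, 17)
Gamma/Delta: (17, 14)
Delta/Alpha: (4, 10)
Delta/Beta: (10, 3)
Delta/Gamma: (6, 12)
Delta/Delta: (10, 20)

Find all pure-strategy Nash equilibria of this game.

(Alpha, Delta) and (Gamma, Alpha)

A profile is a Nash equilibrium when each player is best-responding to the other.
Row's best responses — vs Alpha: Gamma (payoff 18); vs Beta: Alpha (payoff 15); vs Gamma: Alpha (payoff 15); vs Delta: Alpha (payoff 18).
Column's best responses — vs Alpha: Delta (payoff 10); vs Beta: Delta (payoff 19); vs Gamma: Alpha (payoff 18); vs Delta: Delta (payoff 20).
Mutual best responses occur at (Alpha, Delta) and (Gamma, Alpha); at each, neither player gains by switching.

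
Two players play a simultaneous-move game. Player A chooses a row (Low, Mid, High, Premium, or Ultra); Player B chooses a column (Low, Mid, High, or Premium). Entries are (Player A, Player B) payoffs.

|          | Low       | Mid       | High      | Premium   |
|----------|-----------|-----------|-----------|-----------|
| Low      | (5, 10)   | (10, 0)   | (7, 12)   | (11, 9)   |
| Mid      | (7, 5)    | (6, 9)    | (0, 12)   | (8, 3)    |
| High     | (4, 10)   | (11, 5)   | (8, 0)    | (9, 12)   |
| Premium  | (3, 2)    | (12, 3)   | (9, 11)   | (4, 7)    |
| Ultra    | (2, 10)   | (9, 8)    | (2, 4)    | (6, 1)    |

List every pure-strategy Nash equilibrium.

(Premium, High)

A profile is a Nash equilibrium when each player is best-responding to the other.
Player A's best responses — vs Low: Mid (payoff 7); vs Mid: Premium (payoff 12); vs High: Premium (payoff 9); vs Premium: Low (payoff 11).
Player B's best responses — vs Low: High (payoff 12); vs Mid: High (payoff 12); vs High: Premium (payoff 12); vs Premium: High (payoff 11); vs Ultra: Low (payoff 10).
The only mutual best response is (Premium, High); neither player gains by switching there.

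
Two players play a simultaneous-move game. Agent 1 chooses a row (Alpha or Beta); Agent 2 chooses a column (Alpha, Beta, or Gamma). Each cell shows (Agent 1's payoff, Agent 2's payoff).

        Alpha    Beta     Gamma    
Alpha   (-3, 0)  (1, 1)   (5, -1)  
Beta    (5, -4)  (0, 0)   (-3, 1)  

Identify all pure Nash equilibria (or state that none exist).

Find each player's best response to every opponent strategy; NE are the intersections.
Agent 1's best responses — vs Alpha: Beta (payoff 5); vs Beta: Alpha (payoff 1); vs Gamma: Alpha (payoff 5).
Agent 2's best responses — vs Alpha: Beta (payoff 1); vs Beta: Gamma (payoff 1).
The only mutual best response is (Alpha, Beta); neither player gains by switching there.

(Alpha, Beta)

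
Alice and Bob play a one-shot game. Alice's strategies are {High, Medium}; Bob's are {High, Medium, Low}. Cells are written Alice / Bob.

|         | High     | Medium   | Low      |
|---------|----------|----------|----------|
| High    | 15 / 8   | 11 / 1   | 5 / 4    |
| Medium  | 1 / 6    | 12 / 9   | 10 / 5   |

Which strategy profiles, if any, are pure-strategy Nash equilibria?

(High, High) and (Medium, Medium)

A profile is a Nash equilibrium when each player is best-responding to the other.
Alice's best responses — vs High: High (payoff 15); vs Medium: Medium (payoff 12); vs Low: Medium (payoff 10).
Bob's best responses — vs High: High (payoff 8); vs Medium: Medium (payoff 9).
Mutual best responses occur at (High, High) and (Medium, Medium); at each, neither player gains by switching.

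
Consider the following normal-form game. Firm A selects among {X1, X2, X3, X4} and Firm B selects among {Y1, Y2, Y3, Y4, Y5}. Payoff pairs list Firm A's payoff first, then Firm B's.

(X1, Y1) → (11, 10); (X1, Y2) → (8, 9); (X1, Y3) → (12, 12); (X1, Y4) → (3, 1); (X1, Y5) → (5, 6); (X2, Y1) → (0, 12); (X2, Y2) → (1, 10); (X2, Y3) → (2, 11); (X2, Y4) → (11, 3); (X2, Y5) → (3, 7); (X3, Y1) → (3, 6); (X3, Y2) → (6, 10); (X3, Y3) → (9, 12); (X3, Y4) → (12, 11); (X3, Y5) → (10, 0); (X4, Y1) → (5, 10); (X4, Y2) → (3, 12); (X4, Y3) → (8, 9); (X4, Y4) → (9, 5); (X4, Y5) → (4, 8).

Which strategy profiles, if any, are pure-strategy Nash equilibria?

(X1, Y3)

Find each player's best response to every opponent strategy; NE are the intersections.
Firm A's best responses — vs Y1: X1 (payoff 11); vs Y2: X1 (payoff 8); vs Y3: X1 (payoff 12); vs Y4: X3 (payoff 12); vs Y5: X3 (payoff 10).
Firm B's best responses — vs X1: Y3 (payoff 12); vs X2: Y1 (payoff 12); vs X3: Y3 (payoff 12); vs X4: Y2 (payoff 12).
The only mutual best response is (X1, Y3); neither player gains by switching there.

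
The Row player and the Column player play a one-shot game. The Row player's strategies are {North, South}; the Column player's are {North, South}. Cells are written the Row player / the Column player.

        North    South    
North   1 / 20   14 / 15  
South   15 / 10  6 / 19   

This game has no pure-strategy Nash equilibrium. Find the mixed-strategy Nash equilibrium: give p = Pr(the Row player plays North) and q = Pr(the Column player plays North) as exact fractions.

p = 9/14, q = 4/11

In a mixed NE each player is indifferent between their pure strategies, so the opponent's mix sets the indifference.
The Column player indifferent between North and South: p·20 + (1−p)·10 = p·15 + (1−p)·19 ⟹ 10 + 10p = 19 + (-4)p ⟹ p = 9/14.
The Row player indifferent between North and South: q·1 + (1−q)·14 = q·15 + (1−q)·6 ⟹ 14 + (-13)q = 6 + 9q ⟹ q = 4/11.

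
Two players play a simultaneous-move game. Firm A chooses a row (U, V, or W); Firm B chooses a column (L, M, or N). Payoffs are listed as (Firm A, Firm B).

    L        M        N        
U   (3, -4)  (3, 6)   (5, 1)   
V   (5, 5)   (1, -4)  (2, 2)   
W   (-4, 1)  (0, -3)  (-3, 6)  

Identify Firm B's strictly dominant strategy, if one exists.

None

Check whether one of Firm B's strategies beats all alternatives regardless of what the opponent does.
L is not dominant: against U, M gives 6 > -4.
M is not dominant: against V, L gives 5 > -4.
N is not dominant: against U, M gives 6 > 1.
No single strategy is best against every opponent action.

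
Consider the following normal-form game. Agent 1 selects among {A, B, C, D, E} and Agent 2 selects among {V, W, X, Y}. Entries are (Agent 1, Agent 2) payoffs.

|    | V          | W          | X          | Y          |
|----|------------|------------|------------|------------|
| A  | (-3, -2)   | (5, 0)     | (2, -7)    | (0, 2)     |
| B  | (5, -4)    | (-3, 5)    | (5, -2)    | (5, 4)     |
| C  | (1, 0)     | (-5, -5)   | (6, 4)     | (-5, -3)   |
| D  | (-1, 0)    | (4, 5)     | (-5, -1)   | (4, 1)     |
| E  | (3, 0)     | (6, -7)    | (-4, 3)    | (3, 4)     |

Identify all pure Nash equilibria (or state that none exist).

(C, X)

A profile is a Nash equilibrium when each player is best-responding to the other.
Agent 1's best responses — vs V: B (payoff 5); vs W: E (payoff 6); vs X: C (payoff 6); vs Y: B (payoff 5).
Agent 2's best responses — vs A: Y (payoff 2); vs B: W (payoff 5); vs C: X (payoff 4); vs D: W (payoff 5); vs E: Y (payoff 4).
The only mutual best response is (C, X); neither player gains by switching there.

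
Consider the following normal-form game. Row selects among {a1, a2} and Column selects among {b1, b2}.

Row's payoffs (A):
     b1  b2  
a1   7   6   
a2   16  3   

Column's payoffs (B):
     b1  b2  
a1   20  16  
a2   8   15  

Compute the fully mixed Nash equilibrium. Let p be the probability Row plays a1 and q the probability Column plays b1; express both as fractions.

Each player's mixing probability is pinned down by making the *other* player indifferent.
Column indifferent between b1 and b2: p·20 + (1−p)·8 = p·16 + (1−p)·15 ⟹ 8 + 12p = 15 + 1p ⟹ p = 7/11.
Row indifferent between a1 and a2: q·7 + (1−q)·6 = q·16 + (1−q)·3 ⟹ 6 + 1q = 3 + 13q ⟹ q = 1/4.

p = 7/11, q = 1/4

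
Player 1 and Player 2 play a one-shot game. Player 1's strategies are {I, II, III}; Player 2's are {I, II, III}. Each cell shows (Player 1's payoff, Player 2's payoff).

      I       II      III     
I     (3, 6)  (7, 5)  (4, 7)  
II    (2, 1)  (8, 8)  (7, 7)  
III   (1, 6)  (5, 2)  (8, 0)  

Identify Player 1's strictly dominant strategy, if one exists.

None

A strategy is strictly dominant if it gives Player 1 a strictly higher payoff than every other strategy, against every choice by the opponent.
I is not dominant: against II, II gives 8 > 7.
II is not dominant: against I, I gives 3 > 2.
III is not dominant: against I, I gives 3 > 1.
No single strategy is best against every opponent action.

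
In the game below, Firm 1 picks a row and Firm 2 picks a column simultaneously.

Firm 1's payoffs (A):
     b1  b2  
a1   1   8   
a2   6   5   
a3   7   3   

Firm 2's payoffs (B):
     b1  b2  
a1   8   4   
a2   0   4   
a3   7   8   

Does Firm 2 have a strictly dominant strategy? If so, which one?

A strategy is strictly dominant if it gives Firm 2 a strictly higher payoff than every other strategy, against every choice by the opponent.
b1 is not dominant: against a2, b2 gives 4 > 0.
b2 is not dominant: against a1, b1 gives 8 > 4.
No single strategy is best against every opponent action.

No strictly dominant strategy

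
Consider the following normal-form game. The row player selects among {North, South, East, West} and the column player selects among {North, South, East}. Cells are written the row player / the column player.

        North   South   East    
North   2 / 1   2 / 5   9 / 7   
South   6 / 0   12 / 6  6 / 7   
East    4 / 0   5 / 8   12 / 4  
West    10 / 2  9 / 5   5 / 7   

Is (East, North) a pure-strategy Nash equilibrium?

Holding the column player at North: the row player gets 4 from East but could get 10 by switching to West. The row player has a profitable deviation.

No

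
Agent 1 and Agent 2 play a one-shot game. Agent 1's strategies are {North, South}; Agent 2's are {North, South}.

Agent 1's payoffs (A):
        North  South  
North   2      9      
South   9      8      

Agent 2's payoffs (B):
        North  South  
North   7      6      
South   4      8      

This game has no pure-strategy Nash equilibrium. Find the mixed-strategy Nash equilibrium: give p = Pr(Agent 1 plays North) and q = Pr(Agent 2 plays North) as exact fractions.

Each player's mixing probability is pinned down by making the *other* player indifferent.
Agent 2 indifferent between North and South: p·7 + (1−p)·4 = p·6 + (1−p)·8 ⟹ 4 + 3p = 8 + (-2)p ⟹ p = 4/5.
Agent 1 indifferent between North and South: q·2 + (1−q)·9 = q·9 + (1−q)·8 ⟹ 9 + (-7)q = 8 + 1q ⟹ q = 1/8.

p = 4/5, q = 1/8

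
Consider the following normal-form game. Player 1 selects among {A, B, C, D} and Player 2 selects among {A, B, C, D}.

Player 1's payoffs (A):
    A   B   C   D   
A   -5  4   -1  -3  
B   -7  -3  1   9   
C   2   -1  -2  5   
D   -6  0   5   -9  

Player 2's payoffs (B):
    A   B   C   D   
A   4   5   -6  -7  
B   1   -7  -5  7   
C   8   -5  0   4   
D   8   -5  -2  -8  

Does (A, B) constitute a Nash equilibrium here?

Holding Player 2 at B: Player 1 gets 4 from A, versus -3 from B, -1 from C, 0 from D. No profitable deviation for Player 1.
Holding Player 1 at A: Player 2 gets 5 from B, versus 4 from A, -6 from C, -7 from D. No profitable deviation for Player 2 either.

Yes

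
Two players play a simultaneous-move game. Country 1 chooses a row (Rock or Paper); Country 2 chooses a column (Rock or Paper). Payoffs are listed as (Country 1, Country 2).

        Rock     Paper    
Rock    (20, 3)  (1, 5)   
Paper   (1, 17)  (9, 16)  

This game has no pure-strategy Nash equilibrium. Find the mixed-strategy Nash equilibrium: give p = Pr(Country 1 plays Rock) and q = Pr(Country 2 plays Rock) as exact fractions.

Each player's mixing probability is pinned down by making the *other* player indifferent.
Country 2 indifferent between Rock and Paper: p·3 + (1−p)·17 = p·5 + (1−p)·16 ⟹ 17 + (-14)p = 16 + (-11)p ⟹ p = 1/3.
Country 1 indifferent between Rock and Paper: q·20 + (1−q)·1 = q·1 + (1−q)·9 ⟹ 1 + 19q = 9 + (-8)q ⟹ q = 8/27.

p = 1/3, q = 8/27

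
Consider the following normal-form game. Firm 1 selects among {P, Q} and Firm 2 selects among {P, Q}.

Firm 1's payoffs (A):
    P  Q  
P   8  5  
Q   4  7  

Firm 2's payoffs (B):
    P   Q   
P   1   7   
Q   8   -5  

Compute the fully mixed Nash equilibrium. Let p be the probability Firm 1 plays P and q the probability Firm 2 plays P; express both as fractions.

p = 13/19, q = 1/3

Each player's mixing probability is pinned down by making the *other* player indifferent.
Firm 2 indifferent between P and Q: p·1 + (1−p)·8 = p·7 + (1−p)·(-5) ⟹ 8 + (-7)p = (-5) + 12p ⟹ p = 13/19.
Firm 1 indifferent between P and Q: q·8 + (1−q)·5 = q·4 + (1−q)·7 ⟹ 5 + 3q = 7 + (-3)q ⟹ q = 1/3.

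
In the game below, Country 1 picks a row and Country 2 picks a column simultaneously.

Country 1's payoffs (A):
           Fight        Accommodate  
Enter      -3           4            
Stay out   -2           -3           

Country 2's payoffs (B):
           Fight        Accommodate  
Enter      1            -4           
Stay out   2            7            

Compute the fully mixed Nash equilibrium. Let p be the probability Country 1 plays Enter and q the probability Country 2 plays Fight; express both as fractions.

p = 1/2, q = 7/8

Each player's mixing probability is pinned down by making the *other* player indifferent.
Country 2 indifferent between Fight and Accommodate: p·1 + (1−p)·2 = p·(-4) + (1−p)·7 ⟹ 2 + (-1)p = 7 + (-11)p ⟹ p = 1/2.
Country 1 indifferent between Enter and Stay out: q·(-3) + (1−q)·4 = q·(-2) + (1−q)·(-3) ⟹ 4 + (-7)q = (-3) + 1q ⟹ q = 7/8.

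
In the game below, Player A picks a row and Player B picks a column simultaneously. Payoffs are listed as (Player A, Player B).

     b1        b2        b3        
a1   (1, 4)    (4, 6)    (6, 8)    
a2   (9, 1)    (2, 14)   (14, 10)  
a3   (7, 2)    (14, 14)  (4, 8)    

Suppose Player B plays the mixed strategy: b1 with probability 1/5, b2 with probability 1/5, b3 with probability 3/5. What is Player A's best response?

a2

Compute Player A's expected payoff from each pure strategy against the given mix.
a1: (1/5)·1 + (1/5)·4 + (3/5)·6 = 23/5
a2: (1/5)·9 + (1/5)·2 + (3/5)·14 = 53/5
a3: (1/5)·7 + (1/5)·14 + (3/5)·4 = 33/5
Highest expected payoff is 53/5, from a2.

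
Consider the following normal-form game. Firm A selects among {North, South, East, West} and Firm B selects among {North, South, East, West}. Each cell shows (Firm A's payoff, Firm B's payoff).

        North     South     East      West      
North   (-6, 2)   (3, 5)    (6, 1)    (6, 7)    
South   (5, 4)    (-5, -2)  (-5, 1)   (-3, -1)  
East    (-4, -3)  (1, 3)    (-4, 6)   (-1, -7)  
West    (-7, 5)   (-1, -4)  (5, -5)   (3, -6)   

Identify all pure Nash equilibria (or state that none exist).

Check mutual best responses: a cell is a NE iff neither player can gain by unilaterally deviating.
Firm A's best responses — vs North: South (payoff 5); vs South: North (payoff 3); vs East: North (payoff 6); vs West: North (payoff 6).
Firm B's best responses — vs North: West (payoff 7); vs South: North (payoff 4); vs East: East (payoff 6); vs West: North (payoff 5).
Mutual best responses occur at (North, West) and (South, North); at each, neither player gains by switching.

(North, West) and (South, North)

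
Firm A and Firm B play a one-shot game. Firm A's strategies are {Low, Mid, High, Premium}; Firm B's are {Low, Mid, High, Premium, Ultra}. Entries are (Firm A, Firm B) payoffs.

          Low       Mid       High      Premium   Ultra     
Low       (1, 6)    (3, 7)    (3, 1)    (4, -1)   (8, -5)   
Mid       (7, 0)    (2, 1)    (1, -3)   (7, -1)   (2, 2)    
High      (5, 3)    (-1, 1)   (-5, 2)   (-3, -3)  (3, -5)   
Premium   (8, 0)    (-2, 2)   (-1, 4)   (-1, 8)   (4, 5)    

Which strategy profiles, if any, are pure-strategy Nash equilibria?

(Low, Mid)

A profile is a Nash equilibrium when each player is best-responding to the other.
Firm A's best responses — vs Low: Premium (payoff 8); vs Mid: Low (payoff 3); vs High: Low (payoff 3); vs Premium: Mid (payoff 7); vs Ultra: Low (payoff 8).
Firm B's best responses — vs Low: Mid (payoff 7); vs Mid: Ultra (payoff 2); vs High: Low (payoff 3); vs Premium: Premium (payoff 8).
The only mutual best response is (Low, Mid); neither player gains by switching there.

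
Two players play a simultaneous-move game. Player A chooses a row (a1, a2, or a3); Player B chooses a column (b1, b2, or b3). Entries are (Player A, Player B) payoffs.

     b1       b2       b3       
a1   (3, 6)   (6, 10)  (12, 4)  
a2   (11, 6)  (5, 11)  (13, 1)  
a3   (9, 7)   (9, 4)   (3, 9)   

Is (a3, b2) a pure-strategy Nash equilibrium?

Holding Player B at b2: Player A gets 9 from a3, versus 6 from a1, 5 from a2. No profitable deviation for Player A.
Holding Player A at a3: Player B gets 4 from b2 but could get 9 by switching to b3. Player B has a profitable deviation.

No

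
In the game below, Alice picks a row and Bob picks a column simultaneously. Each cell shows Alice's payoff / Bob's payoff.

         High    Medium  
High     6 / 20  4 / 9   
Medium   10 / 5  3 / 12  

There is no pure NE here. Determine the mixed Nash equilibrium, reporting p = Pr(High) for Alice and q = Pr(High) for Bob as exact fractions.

p = 7/18, q = 1/5

In a mixed NE each player is indifferent between their pure strategies, so the opponent's mix sets the indifference.
Bob indifferent between High and Medium: p·20 + (1−p)·5 = p·9 + (1−p)·12 ⟹ 5 + 15p = 12 + (-3)p ⟹ p = 7/18.
Alice indifferent between High and Medium: q·6 + (1−q)·4 = q·10 + (1−q)·3 ⟹ 4 + 2q = 3 + 7q ⟹ q = 1/5.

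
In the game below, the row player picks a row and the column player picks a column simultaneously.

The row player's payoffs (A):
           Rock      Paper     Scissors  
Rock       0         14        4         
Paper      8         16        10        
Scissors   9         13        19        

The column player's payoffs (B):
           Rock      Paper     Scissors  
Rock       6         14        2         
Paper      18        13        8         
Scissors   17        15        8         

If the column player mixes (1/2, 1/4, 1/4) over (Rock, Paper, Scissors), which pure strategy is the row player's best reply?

Compute the row player's expected payoff from each pure strategy against the given mix.
Rock: (1/2)·0 + (1/4)·14 + (1/4)·4 = 9/2
Paper: (1/2)·8 + (1/4)·16 + (1/4)·10 = 21/2
Scissors: (1/2)·9 + (1/4)·13 + (1/4)·19 = 25/2
Highest expected payoff is 25/2, from Scissors.

Scissors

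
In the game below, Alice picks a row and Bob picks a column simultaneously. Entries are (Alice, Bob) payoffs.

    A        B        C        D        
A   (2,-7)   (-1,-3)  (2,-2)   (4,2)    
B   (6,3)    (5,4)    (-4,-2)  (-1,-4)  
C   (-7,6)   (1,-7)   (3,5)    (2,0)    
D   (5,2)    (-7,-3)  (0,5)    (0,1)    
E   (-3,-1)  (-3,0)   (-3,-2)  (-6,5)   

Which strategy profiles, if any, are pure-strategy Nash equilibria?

(A, D) and (B, B)

Check mutual best responses: a cell is a NE iff neither player can gain by unilaterally deviating.
Alice's best responses — vs A: B (payoff 6); vs B: B (payoff 5); vs C: C (payoff 3); vs D: A (payoff 4).
Bob's best responses — vs A: D (payoff 2); vs B: B (payoff 4); vs C: A (payoff 6); vs D: C (payoff 5); vs E: D (payoff 5).
Mutual best responses occur at (A, D) and (B, B); at each, neither player gains by switching.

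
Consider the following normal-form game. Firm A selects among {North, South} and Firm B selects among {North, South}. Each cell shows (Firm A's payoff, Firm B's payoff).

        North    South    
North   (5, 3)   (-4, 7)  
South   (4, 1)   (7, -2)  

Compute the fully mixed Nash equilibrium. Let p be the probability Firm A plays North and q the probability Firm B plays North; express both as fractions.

p = 3/7, q = 11/12

In a mixed NE each player is indifferent between their pure strategies, so the opponent's mix sets the indifference.
Firm B indifferent between North and South: p·3 + (1−p)·1 = p·7 + (1−p)·(-2) ⟹ 1 + 2p = (-2) + 9p ⟹ p = 3/7.
Firm A indifferent between North and South: q·5 + (1−q)·(-4) = q·4 + (1−q)·7 ⟹ (-4) + 9q = 7 + (-3)q ⟹ q = 11/12.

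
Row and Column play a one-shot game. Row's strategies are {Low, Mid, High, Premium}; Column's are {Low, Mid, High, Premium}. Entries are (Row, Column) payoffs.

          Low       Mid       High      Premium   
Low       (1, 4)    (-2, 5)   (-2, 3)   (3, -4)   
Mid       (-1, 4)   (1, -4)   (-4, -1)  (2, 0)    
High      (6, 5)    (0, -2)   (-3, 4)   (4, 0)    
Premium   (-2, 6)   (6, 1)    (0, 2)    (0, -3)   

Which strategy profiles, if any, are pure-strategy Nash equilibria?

(High, Low)

Check mutual best responses: a cell is a NE iff neither player can gain by unilaterally deviating.
Row's best responses — vs Low: High (payoff 6); vs Mid: Premium (payoff 6); vs High: Premium (payoff 0); vs Premium: High (payoff 4).
Column's best responses — vs Low: Mid (payoff 5); vs Mid: Low (payoff 4); vs High: Low (payoff 5); vs Premium: Low (payoff 6).
The only mutual best response is (High, Low); neither player gains by switching there.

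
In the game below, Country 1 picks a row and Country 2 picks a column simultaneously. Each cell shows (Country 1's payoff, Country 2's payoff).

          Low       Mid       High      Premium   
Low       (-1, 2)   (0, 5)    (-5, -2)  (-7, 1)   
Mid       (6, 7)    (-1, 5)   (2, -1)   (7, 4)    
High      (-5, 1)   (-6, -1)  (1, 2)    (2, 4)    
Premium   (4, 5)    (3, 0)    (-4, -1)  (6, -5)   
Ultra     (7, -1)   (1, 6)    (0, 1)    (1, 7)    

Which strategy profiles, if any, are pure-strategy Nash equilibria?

There is no pure-strategy Nash equilibrium

Find each player's best response to every opponent strategy; NE are the intersections.
Country 1's best responses — vs Low: Ultra (payoff 7); vs Mid: Premium (payoff 3); vs High: Mid (payoff 2); vs Premium: Mid (payoff 7).
Country 2's best responses — vs Low: Mid (payoff 5); vs Mid: Low (payoff 7); vs High: Premium (payoff 4); vs Premium: Low (payoff 5); vs Ultra: Premium (payoff 7).
No cell has both players best-responding. For instance, Country 1's best reply to Low is Ultra, but against Ultra Country 2 prefers Premium over Low.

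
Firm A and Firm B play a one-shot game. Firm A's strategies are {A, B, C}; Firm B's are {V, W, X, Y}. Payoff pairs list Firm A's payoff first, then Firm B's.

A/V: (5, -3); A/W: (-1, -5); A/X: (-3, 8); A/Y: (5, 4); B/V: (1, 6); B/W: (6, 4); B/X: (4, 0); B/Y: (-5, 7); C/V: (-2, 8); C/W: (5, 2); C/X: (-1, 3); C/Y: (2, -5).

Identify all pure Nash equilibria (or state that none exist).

None

Check mutual best responses: a cell is a NE iff neither player can gain by unilaterally deviating.
Firm A's best responses — vs V: A (payoff 5); vs W: B (payoff 6); vs X: B (payoff 4); vs Y: A (payoff 5).
Firm B's best responses — vs A: X (payoff 8); vs B: Y (payoff 7); vs C: V (payoff 8).
No cell has both players best-responding. For instance, Firm A's best reply to W is B, but against B Firm B prefers Y over W.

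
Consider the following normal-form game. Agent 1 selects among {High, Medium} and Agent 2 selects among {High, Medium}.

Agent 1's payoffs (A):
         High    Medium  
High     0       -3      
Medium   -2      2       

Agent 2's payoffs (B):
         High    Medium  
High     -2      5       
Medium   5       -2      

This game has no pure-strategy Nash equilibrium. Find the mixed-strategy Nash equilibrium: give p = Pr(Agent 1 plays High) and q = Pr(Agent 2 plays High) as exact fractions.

Each player's mixing probability is pinned down by making the *other* player indifferent.
Agent 2 indifferent between High and Medium: p·(-2) + (1−p)·5 = p·5 + (1−p)·(-2) ⟹ 5 + (-7)p = (-2) + 7p ⟹ p = 1/2.
Agent 1 indifferent between High and Medium: q·0 + (1−q)·(-3) = q·(-2) + (1−q)·2 ⟹ (-3) + 3q = 2 + (-4)q ⟹ q = 5/7.

p = 1/2, q = 5/7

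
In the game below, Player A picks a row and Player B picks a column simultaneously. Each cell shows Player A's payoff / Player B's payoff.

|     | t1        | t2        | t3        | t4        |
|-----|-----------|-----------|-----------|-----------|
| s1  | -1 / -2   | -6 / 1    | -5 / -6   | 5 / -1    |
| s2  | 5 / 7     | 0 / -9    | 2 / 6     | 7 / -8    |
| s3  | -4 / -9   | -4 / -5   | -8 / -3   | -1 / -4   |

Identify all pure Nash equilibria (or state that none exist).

A profile is a Nash equilibrium when each player is best-responding to the other.
Player A's best responses — vs t1: s2 (payoff 5); vs t2: s2 (payoff 0); vs t3: s2 (payoff 2); vs t4: s2 (payoff 7).
Player B's best responses — vs s1: t2 (payoff 1); vs s2: t1 (payoff 7); vs s3: t3 (payoff -3).
The only mutual best response is (s2, t1); neither player gains by switching there.

(s2, t1)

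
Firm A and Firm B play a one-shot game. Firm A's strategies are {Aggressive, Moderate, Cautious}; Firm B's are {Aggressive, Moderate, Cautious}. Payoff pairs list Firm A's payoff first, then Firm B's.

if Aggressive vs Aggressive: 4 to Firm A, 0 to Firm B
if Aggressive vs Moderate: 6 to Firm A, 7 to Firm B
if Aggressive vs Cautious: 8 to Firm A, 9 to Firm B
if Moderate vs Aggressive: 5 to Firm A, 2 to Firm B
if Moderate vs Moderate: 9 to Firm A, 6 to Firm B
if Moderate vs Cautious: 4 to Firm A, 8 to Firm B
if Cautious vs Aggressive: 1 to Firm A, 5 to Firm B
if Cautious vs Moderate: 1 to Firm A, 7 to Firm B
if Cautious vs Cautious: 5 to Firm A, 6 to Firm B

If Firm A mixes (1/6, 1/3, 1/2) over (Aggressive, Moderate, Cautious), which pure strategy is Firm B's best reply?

Cautious

Firm B's best reply maximizes expected payoff against the mix.
Aggressive: (1/6)·0 + (1/3)·2 + (1/2)·5 = 19/6
Moderate: (1/6)·7 + (1/3)·6 + (1/2)·7 = 20/3
Cautious: (1/6)·9 + (1/3)·8 + (1/2)·6 = 43/6
Highest expected payoff is 43/6, from Cautious.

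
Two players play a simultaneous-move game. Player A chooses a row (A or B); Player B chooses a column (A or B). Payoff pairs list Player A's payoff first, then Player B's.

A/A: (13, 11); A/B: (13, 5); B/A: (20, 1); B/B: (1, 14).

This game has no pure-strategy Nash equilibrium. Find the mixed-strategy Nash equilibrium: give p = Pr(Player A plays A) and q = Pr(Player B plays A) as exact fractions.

Each player's mixing probability is pinned down by making the *other* player indifferent.
Player B indifferent between A and B: p·11 + (1−p)·1 = p·5 + (1−p)·14 ⟹ 1 + 10p = 14 + (-9)p ⟹ p = 13/19.
Player A indifferent between A and B: q·13 + (1−q)·13 = q·20 + (1−q)·1 ⟹ 13 + 0q = 1 + 19q ⟹ q = 12/19.

p = 13/19, q = 12/19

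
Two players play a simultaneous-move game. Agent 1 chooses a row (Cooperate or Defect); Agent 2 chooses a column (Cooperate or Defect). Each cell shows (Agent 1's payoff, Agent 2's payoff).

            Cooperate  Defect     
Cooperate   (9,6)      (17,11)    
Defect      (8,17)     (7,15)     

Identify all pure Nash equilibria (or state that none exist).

(Cooperate, Defect)

A profile is a Nash equilibrium when each player is best-responding to the other.
Agent 1's best responses — vs Cooperate: Cooperate (payoff 9); vs Defect: Cooperate (payoff 17).
Agent 2's best responses — vs Cooperate: Defect (payoff 11); vs Defect: Cooperate (payoff 17).
The only mutual best response is (Cooperate, Defect); neither player gains by switching there.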